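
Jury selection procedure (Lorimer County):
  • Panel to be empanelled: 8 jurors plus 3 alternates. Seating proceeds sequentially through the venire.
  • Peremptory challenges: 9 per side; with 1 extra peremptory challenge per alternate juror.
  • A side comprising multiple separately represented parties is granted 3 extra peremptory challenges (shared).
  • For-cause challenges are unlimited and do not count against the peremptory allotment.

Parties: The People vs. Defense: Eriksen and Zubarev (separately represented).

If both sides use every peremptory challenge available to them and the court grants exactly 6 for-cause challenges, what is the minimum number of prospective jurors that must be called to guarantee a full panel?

44

Seats to fill: 8 + 3 alternates = 11.
Peremptories — The People: 9 + 1×3 = 12; Defense: 9 + 1×3 + 3 = 15; total 27.
For-cause removals: 6.
Minimum venire: 11 + 27 + 6 = 44.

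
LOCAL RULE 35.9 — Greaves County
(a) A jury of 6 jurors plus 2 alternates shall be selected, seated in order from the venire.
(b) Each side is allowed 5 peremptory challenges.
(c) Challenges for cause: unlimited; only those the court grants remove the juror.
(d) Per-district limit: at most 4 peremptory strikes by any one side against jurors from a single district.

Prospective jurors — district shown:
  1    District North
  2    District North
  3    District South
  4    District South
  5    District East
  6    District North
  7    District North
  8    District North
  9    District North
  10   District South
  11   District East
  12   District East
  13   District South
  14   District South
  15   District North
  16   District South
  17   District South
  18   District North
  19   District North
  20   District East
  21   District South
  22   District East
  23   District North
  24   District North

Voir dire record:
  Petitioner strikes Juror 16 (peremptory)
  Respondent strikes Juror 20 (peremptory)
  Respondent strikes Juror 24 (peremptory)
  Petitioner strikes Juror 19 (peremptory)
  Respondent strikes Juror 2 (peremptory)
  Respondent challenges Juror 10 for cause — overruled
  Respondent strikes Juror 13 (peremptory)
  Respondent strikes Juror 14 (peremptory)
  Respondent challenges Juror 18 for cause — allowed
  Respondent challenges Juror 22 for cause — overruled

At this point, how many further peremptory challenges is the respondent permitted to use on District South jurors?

Respondent peremptories so far: #20, #24, #2, #13, #14 — 5 of 5 used, 0 left overall.
Against District South: #13, #14 — 2 used; per-district cap 4 leaves 2.
Binding limit: min(0, 2) = 0.

0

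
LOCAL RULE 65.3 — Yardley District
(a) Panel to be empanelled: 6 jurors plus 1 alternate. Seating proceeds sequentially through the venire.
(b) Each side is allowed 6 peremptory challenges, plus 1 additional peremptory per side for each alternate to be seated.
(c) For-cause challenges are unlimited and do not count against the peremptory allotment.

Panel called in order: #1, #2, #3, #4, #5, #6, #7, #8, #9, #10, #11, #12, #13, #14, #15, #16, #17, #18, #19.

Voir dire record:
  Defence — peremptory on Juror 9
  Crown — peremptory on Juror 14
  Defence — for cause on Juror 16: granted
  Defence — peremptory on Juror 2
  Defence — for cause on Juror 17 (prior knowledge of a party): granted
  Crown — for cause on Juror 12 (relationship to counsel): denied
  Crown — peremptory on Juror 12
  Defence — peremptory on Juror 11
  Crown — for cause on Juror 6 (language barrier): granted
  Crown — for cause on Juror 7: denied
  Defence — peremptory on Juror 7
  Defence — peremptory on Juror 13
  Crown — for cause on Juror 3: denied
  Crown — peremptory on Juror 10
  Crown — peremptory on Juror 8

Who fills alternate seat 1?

Removed: #2, #6, #7, #8, #9, #10, #11, #12, #13, #14, #16, #17. (#3 stays — for-cause denied.)
Seating in order: seats 1–6 → #1, #3, #4, #5, #15, #18; alternates → #19.
So alternate 1 is #19.

19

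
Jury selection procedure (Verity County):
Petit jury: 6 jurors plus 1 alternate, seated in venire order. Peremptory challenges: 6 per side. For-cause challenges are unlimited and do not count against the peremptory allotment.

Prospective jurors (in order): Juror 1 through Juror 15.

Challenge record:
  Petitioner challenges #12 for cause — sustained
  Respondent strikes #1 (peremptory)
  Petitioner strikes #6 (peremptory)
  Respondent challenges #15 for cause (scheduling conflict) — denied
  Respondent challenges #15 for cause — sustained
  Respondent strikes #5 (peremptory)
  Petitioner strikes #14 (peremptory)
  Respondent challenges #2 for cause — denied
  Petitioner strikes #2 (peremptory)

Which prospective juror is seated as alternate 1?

11

Removed: #1, #2, #5, #6, #12, #14, #15.
Filling seats in venire order through position 7: #3, #4, #7, #8, #9, #10, #11.
So alternate 1 is #11.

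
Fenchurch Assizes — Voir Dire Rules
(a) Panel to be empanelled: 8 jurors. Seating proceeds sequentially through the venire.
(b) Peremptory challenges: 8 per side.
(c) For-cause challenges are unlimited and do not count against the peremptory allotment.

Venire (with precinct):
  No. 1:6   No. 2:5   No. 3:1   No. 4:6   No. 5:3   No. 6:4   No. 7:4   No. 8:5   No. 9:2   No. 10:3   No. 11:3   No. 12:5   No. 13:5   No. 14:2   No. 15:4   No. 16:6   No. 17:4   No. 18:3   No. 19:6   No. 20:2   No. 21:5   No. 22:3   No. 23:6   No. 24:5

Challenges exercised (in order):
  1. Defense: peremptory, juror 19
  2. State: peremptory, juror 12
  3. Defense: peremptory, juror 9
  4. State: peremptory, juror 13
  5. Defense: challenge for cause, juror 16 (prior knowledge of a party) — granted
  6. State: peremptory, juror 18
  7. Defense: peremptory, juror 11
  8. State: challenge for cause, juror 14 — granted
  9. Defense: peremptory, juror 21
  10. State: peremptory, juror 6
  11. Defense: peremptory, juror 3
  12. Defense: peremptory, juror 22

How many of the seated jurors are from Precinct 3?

Removed: #3, #6, #9, #11, #12, #13, #14, #16, #18, #19, #21, #22.
Seated jurors 1–8: #1, #2, #4, #5, #7, #8, #10, #15.
Of those, in Precinct 3: #5, #10 → 2.

2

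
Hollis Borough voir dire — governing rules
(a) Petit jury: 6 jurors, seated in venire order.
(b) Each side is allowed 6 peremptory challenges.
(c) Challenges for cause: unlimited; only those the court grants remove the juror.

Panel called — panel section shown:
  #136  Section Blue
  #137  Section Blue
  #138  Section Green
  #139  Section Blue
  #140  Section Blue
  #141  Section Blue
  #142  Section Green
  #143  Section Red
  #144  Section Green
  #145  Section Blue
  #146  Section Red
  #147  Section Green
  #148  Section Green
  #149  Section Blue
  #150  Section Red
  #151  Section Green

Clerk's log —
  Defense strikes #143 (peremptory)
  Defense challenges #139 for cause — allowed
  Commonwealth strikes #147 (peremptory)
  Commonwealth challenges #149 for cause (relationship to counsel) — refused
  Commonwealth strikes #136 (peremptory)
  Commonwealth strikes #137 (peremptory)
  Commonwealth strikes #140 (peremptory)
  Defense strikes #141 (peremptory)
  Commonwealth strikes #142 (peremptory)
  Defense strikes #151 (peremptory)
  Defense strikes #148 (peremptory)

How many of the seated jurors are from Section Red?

2

Removed: #136, #137, #139, #140, #141, #142, #143, #147, #148, #151.
Seated jurors 1–6: #138, #144, #145, #146, #149, #150.
Of those, in Section Red: #146, #150 → 2.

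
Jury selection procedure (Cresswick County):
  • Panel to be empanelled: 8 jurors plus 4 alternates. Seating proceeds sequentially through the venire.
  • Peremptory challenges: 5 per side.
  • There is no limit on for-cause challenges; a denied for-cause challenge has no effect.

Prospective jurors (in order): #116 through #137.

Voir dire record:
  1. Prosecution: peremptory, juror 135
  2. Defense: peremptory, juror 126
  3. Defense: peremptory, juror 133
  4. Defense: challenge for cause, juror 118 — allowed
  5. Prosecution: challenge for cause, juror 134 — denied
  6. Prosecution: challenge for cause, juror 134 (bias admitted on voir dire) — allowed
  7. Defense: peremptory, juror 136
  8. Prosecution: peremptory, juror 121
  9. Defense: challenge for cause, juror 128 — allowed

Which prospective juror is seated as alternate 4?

Removed: #118, #121, #126, #128, #133, #134, #135, #136.
Seating in order: seats 1–8 → #116, #117, #119, #120, #122, #123, #124, #125; alternates → #127, #129, #130, #131.
So alternate 4 is #131.

131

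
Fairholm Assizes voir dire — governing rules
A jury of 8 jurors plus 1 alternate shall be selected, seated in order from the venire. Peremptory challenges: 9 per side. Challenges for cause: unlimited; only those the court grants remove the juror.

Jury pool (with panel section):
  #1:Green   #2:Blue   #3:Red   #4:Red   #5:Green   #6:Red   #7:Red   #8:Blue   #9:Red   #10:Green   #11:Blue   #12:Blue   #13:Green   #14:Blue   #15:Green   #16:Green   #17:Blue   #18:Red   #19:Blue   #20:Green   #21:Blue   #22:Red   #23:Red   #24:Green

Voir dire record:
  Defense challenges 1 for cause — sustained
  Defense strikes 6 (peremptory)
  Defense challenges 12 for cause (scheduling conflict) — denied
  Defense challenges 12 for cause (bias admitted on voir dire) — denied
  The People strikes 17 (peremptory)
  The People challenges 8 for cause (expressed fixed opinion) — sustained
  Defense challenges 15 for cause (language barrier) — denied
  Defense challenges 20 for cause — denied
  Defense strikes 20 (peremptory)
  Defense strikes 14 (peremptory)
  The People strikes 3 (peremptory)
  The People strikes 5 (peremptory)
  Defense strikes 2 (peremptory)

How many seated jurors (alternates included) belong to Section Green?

Removed: #1, #2, #3, #5, #6, #8, #14, #17, #20.
Seated (9 incl. alternates): #4, #7, #9, #10, #11, #12, #13, #15, #16.
Of those, in Section Green: #10, #13, #15, #16 → 4.

4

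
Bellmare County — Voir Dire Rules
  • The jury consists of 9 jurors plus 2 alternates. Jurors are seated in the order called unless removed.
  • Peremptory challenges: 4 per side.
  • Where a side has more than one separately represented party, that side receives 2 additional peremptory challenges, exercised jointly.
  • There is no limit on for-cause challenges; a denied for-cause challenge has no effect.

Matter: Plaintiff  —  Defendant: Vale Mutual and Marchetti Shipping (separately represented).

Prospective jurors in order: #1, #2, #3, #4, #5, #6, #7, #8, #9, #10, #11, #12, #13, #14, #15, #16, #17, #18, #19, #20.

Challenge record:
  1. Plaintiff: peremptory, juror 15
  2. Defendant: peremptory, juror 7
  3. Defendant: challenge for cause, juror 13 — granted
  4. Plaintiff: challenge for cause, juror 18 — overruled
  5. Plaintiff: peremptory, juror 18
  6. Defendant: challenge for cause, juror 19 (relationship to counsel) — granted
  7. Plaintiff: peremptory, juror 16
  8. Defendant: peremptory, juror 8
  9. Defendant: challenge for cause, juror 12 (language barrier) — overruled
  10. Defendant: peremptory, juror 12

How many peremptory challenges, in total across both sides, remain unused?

4

Plaintiff allotment: 4. Defendant allotment: 4 base + 2 multi-party = 6.
Plaintiff peremptories used: #15, #18, #16 — 3 (the for-cause on #18 doesn't count).
Defendant peremptories used: #7, #8, #12 — 3 (for-cause on #13, #19, #12 don't count).
Remaining: (4 − 3) + (6 − 3) = 4.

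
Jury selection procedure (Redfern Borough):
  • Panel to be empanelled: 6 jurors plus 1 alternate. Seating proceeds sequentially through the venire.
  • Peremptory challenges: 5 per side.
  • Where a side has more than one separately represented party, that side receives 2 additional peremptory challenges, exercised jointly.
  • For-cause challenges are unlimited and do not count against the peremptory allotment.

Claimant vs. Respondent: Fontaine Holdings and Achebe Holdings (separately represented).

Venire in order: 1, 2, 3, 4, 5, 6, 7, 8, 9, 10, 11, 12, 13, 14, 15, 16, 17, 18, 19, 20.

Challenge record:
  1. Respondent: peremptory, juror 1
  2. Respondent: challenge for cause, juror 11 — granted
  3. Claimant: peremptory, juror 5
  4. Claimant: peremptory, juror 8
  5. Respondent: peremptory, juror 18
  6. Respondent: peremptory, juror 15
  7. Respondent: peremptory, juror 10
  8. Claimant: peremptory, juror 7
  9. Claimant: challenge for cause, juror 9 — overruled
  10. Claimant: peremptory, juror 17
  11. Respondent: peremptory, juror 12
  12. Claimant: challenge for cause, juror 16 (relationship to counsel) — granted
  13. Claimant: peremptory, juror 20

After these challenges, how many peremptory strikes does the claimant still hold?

0

Claimant allotment: 5.
Claimant peremptories used: #5, #8, #7, #17, #20 — 5 (for-cause on #9, #16 don't count).
Remaining: 5 − 5 = 0.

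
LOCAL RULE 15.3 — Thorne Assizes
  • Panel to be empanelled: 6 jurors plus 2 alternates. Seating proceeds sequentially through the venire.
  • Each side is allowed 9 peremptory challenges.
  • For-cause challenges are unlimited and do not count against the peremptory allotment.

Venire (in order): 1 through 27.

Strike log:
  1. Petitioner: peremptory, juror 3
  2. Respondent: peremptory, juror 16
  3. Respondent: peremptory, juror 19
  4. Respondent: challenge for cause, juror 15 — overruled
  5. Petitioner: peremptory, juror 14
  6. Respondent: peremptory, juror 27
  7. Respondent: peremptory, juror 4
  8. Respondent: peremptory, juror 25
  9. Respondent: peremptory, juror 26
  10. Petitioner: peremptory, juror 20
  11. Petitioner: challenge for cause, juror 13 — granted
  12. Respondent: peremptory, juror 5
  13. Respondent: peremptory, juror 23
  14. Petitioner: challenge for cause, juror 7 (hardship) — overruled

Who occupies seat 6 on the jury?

9

Removed: #3, #4, #5, #13, #14, #16, #19, #20, #23, #25, #26, #27. (#7, #15 stay — for-cause denied.)
Filling seats in venire order through position 6: #1, #2, #6, #7, #8, #9.
So seat 6 is #9.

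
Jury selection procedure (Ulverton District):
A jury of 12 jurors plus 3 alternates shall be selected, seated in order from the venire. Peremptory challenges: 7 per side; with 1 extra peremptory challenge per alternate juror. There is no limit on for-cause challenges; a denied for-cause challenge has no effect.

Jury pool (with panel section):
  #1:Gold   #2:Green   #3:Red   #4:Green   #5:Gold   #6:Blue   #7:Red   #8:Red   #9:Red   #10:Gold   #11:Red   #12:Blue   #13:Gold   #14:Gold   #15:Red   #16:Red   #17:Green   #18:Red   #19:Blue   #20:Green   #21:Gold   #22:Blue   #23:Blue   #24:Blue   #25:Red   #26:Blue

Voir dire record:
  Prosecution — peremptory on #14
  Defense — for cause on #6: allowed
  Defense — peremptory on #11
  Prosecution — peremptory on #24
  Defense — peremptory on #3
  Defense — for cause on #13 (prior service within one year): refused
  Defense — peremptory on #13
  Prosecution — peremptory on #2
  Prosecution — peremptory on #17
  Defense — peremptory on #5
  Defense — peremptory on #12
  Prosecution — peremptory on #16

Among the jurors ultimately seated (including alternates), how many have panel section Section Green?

2

Removed: #2, #3, #5, #6, #11, #12, #13, #14, #16, #17, #24.
Seated (15 incl. alternates): #1, #4, #7, #8, #9, #10, #15, #18, #19, #20, #21, #22, #23, #25, #26.
Of those, in Section Green: #4, #20 → 2.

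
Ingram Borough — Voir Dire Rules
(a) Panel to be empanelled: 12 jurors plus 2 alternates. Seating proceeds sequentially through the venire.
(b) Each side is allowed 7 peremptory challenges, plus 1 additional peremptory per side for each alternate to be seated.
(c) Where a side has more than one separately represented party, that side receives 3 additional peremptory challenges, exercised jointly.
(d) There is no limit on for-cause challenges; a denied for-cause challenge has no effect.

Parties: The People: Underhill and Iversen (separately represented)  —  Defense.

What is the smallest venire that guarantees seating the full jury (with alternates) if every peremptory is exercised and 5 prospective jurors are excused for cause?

40

Seats to fill: 12 + 2 alternates = 14.
Peremptories — The People: 7 + 1×2 + 3 = 12; Defense: 7 + 1×2 = 9; total 21.
For-cause removals: 5.
Minimum venire: 14 + 21 + 5 = 40.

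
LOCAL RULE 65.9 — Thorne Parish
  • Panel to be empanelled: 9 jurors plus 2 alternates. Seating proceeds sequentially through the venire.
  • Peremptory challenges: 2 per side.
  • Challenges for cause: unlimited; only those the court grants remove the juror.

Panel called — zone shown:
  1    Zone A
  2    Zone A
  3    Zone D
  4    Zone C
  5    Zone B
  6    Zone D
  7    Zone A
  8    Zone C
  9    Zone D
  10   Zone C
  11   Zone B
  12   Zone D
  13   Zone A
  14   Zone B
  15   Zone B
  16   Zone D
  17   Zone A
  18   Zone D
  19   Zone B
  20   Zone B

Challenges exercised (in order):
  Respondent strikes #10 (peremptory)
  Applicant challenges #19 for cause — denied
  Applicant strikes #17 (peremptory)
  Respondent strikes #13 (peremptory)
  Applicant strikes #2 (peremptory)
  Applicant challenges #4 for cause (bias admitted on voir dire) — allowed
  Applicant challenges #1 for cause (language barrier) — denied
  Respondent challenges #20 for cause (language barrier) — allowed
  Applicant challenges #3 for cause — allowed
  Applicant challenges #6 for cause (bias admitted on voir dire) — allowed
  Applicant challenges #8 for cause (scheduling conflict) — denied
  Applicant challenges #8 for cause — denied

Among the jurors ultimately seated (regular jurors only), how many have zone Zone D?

Removed: #2, #3, #4, #6, #10, #13, #17, #20.
Seated jurors 1–9: #1, #5, #7, #8, #9, #11, #12, #14, #15 (alternates #16, #18 not counted).
Of those, in Zone D: #9, #12 → 2.

2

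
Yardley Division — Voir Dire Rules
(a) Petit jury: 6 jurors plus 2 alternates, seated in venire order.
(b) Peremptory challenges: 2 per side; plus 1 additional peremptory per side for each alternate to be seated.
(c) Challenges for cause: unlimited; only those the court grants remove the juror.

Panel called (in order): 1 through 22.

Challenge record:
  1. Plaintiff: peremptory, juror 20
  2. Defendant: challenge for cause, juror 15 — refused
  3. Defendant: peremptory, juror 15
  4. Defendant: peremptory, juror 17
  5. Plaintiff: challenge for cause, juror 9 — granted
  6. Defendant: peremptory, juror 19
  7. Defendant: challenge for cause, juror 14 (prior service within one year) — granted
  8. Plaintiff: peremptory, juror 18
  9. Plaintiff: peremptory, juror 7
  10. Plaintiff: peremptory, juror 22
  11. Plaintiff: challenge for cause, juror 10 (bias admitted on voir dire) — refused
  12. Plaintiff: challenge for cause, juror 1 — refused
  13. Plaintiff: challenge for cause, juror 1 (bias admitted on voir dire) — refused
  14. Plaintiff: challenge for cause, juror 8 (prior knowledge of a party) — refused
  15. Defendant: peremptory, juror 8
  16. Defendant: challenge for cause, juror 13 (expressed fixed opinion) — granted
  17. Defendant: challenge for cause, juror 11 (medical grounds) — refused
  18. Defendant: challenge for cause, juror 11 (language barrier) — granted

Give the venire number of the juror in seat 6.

Removed: #7, #8, #9, #11, #13, #14, #15, #17, #18, #19, #20, #22. (#1, #10 stay — for-cause denied.)
Seating in order: seats 1–6 → #1, #2, #3, #4, #5, #6; alternates → #10, #12.
So seat 6 is #6.

6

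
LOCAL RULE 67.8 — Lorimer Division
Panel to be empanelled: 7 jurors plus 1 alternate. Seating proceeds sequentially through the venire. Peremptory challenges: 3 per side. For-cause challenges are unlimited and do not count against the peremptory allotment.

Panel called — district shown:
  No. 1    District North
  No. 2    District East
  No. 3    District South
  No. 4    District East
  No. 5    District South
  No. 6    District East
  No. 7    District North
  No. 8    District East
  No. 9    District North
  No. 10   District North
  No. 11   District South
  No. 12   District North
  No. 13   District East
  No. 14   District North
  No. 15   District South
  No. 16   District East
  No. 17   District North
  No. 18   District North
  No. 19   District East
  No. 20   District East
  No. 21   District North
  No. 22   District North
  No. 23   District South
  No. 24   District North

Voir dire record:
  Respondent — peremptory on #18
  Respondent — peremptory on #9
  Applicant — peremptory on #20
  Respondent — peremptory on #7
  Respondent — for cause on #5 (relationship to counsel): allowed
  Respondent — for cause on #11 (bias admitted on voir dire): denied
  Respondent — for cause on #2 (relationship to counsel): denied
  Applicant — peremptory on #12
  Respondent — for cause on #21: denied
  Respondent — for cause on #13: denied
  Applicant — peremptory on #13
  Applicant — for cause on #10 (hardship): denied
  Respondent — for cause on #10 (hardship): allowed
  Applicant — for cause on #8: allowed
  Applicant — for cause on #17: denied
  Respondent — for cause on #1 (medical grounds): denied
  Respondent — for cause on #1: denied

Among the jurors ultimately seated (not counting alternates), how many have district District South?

Removed: #5, #7, #8, #9, #10, #12, #13, #18, #20.
Seated jurors 1–7: #1, #2, #3, #4, #6, #11, #14 (alternates #15 not counted).
Of those, in District South: #3, #11 → 2.

2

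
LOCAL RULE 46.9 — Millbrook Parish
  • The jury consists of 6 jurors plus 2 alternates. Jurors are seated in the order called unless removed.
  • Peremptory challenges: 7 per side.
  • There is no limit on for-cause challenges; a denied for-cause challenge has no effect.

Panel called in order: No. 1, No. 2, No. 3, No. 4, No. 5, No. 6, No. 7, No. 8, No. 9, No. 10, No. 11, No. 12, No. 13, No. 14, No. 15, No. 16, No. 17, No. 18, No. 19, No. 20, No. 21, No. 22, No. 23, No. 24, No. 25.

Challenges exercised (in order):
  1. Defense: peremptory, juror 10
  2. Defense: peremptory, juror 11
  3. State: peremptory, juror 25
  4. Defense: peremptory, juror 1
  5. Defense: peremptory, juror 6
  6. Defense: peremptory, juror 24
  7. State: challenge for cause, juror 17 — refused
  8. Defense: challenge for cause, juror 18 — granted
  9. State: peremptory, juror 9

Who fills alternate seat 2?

13

Removed: #1, #6, #9, #10, #11, #18, #24, #25. (#17 stays — for-cause denied.)
Seating in order: seats 1–6 → #2, #3, #4, #5, #7, #8; alternates → #12, #13.
So alternate 2 is #13.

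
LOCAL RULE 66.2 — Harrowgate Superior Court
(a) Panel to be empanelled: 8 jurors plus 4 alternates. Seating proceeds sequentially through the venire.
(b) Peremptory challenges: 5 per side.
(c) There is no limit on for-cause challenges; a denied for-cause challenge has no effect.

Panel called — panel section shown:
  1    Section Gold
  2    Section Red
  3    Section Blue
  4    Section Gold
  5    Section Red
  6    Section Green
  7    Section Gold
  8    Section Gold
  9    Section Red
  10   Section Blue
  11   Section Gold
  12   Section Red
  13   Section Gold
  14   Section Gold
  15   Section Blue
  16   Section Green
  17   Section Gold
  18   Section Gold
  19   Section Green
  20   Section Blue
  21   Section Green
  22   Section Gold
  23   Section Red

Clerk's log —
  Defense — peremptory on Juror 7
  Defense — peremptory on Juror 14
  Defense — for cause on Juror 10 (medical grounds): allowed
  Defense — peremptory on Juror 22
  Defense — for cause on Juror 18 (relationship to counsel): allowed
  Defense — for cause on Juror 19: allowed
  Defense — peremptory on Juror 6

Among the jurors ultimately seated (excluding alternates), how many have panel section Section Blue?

1

Removed: #6, #7, #10, #14, #18, #19, #22.
Seated jurors 1–8: #1, #2, #3, #4, #5, #8, #9, #11 (alternates #12, #13, #15, #16 not counted).
Of those, in Section Blue: #3 → 1.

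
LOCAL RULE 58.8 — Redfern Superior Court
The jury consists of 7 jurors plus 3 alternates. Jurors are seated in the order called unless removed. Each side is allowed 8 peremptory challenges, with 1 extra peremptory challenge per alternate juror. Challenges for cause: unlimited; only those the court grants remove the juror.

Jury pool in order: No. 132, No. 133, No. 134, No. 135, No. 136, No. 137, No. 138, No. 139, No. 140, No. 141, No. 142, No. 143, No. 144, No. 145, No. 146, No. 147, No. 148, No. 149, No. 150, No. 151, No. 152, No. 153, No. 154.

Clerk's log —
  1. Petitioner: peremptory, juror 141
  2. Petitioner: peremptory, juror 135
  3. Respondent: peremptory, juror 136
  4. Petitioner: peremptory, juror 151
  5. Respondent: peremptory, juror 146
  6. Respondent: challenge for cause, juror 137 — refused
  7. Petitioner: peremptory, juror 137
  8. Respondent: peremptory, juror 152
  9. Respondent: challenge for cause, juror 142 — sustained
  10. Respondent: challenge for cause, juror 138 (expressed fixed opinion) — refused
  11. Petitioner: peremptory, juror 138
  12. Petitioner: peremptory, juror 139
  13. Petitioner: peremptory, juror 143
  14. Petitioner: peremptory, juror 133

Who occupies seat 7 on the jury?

148

Removed: #133, #135, #136, #137, #138, #139, #141, #142, #143, #146, #151, #152.
Seating in order: seats 1–7 → #132, #134, #140, #144, #145, #147, #148; alternates → #149, #150, #153.
So seat 7 is #148.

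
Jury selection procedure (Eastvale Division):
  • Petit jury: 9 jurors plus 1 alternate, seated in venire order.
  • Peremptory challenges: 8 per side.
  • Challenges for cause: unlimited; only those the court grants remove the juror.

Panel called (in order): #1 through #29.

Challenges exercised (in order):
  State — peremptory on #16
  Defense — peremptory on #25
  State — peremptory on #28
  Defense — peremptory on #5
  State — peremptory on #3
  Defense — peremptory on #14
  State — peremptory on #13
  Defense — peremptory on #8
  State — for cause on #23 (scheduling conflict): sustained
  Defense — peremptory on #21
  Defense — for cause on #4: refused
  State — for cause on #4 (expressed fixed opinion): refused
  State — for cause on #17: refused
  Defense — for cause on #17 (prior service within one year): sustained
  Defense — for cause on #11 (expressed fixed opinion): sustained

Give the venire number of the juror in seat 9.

Removed: #3, #5, #8, #11, #13, #14, #16, #17, #21, #23, #25, #28. (#4 stays — for-cause denied.)
Seating in order: seats 1–9 → #1, #2, #4, #6, #7, #9, #10, #12, #15; alternates → #18.
So seat 9 is #15.

15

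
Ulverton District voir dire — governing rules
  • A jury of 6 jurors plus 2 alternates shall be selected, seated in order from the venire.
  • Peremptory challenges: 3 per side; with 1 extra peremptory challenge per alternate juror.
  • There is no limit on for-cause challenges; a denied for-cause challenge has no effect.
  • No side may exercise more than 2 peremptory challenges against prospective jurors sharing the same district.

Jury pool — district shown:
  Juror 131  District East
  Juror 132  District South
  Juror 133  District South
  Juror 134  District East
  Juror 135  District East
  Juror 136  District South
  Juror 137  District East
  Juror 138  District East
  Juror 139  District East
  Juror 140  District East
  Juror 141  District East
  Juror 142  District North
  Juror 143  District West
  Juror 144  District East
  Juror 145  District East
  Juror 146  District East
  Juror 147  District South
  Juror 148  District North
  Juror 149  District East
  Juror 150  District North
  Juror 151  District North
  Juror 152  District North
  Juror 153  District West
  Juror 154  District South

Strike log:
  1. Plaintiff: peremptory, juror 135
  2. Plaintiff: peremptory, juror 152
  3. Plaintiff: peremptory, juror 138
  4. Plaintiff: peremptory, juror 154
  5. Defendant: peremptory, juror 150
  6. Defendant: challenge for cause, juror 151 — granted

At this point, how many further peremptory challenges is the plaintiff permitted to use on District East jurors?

Plaintiff peremptories so far: #135, #152, #138, #154 — 4 of 5 used, 1 left overall.
Against District East: #135, #138 — 2 used; per-district cap 2 leaves 0.
Binding limit: min(1, 0) = 0.

0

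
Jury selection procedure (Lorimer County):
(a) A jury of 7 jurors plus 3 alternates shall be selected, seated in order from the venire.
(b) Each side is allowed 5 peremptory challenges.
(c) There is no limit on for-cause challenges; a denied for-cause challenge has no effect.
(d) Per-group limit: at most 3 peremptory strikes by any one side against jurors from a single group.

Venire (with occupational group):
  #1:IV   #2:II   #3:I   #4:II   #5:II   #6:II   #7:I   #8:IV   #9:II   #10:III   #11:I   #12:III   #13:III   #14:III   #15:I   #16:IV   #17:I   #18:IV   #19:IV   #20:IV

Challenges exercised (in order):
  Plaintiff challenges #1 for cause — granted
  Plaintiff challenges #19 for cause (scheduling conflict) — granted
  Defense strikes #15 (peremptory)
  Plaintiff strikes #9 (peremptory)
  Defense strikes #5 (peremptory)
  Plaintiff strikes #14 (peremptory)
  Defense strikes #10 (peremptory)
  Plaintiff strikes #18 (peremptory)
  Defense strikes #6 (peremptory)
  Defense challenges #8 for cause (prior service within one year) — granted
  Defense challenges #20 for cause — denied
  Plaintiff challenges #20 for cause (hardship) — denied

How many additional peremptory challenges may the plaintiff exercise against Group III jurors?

Plaintiff peremptories so far: #9, #14, #18 — 3 of 5 used, 2 left overall.
Against Group III: #14 — 1 used; per-group cap 3 leaves 2.
Binding limit: min(2, 2) = 2.

2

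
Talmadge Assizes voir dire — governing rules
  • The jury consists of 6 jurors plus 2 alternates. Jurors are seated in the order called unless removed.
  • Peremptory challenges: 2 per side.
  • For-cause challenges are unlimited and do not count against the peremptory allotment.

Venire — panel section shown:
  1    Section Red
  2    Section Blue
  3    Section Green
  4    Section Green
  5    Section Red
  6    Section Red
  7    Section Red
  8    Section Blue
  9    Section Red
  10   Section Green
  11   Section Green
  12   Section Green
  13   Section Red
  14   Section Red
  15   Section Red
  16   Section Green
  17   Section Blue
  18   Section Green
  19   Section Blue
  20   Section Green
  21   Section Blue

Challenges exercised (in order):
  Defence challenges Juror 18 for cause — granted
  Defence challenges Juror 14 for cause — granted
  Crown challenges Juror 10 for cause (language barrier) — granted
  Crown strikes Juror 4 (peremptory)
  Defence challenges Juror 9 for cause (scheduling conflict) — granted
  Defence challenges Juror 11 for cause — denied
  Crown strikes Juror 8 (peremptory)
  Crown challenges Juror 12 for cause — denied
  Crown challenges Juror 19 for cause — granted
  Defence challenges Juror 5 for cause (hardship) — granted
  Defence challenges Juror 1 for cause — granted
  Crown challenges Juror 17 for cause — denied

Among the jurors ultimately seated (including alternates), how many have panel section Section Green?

Removed: #1, #4, #5, #8, #9, #10, #14, #18, #19.
Seated (8 incl. alternates): #2, #3, #6, #7, #11, #12, #13, #15.
Of those, in Section Green: #3, #11, #12 → 3.

3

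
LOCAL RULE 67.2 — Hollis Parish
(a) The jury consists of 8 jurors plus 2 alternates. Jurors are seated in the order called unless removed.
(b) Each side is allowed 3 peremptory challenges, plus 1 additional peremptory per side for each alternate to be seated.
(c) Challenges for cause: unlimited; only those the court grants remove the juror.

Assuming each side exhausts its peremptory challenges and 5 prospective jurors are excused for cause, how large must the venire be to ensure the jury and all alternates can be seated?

Seats to fill: 8 + 2 alternates = 10.
Peremptories: 3 + 1×2 = 5 per side × 2 sides = 10.
For-cause removals: 5.
Minimum venire: 10 + 10 + 5 = 25.

25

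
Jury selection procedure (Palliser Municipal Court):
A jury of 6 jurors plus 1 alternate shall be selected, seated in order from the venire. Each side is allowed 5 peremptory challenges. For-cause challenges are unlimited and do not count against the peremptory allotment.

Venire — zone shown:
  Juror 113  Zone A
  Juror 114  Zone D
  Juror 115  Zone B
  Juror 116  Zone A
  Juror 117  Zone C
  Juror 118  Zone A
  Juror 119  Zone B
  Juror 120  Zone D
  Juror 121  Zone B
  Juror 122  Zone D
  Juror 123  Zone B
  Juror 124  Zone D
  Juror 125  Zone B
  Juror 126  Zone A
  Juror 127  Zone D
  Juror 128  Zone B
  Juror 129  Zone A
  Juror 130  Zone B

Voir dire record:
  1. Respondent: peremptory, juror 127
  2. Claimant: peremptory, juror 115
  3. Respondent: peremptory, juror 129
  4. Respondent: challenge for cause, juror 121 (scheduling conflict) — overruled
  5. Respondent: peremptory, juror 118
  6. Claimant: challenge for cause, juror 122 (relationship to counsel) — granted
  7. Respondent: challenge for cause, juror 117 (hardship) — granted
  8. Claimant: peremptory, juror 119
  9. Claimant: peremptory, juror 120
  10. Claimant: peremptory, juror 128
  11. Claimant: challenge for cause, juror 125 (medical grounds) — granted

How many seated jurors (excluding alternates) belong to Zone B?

Removed: #115, #117, #118, #119, #120, #122, #125, #127, #128, #129.
Seated jurors 1–6: #113, #114, #116, #121, #123, #124 (alternates #126 not counted).
Of those, in Zone B: #121, #123 → 2.

2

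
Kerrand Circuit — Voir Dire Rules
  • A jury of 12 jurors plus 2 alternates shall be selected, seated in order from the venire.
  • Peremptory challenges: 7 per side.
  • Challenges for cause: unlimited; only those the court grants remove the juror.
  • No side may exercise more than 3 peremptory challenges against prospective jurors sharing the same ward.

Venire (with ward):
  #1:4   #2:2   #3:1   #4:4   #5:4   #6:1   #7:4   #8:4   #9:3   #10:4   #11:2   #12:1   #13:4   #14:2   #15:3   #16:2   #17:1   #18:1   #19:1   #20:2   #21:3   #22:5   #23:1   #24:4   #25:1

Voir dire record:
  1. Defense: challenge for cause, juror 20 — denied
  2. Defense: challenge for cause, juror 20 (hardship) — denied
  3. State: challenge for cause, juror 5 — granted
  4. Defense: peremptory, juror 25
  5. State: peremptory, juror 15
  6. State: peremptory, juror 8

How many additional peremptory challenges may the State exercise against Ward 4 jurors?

State peremptories so far: #15, #8 — 2 of 7 used, 5 left overall.
Against Ward 4: #8 — 1 used; per-ward cap 3 leaves 2.
Binding limit: min(5, 2) = 2.

2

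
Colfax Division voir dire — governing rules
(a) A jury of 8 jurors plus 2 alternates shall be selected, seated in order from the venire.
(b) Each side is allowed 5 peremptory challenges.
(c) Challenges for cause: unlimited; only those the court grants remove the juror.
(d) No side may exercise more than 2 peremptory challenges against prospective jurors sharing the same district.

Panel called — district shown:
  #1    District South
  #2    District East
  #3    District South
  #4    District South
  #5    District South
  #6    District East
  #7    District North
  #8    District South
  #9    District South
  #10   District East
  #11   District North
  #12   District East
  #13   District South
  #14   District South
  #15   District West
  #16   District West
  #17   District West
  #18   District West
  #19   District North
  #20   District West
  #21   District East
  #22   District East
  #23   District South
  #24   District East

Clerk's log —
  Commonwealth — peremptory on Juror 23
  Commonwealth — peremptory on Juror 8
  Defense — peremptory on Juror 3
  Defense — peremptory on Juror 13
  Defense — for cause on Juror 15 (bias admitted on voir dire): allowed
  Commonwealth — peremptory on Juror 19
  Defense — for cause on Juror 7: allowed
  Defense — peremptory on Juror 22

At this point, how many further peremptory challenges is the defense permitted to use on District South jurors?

0

Defense peremptories so far: #3, #13, #22 — 3 of 5 used, 2 left overall.
Against District South: #3, #13 — 2 used; per-district cap 2 leaves 0.
Binding limit: min(2, 0) = 0.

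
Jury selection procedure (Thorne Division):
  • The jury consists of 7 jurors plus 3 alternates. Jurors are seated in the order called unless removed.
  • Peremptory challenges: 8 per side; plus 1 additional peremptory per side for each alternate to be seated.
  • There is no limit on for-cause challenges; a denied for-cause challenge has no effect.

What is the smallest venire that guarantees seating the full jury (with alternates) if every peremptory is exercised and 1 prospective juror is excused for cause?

33

Seats to fill: 7 + 3 alternates = 10.
Peremptories: 8 + 1×3 = 11 per side × 2 sides = 22.
For-cause removals: 1.
Minimum venire: 10 + 22 + 1 = 33.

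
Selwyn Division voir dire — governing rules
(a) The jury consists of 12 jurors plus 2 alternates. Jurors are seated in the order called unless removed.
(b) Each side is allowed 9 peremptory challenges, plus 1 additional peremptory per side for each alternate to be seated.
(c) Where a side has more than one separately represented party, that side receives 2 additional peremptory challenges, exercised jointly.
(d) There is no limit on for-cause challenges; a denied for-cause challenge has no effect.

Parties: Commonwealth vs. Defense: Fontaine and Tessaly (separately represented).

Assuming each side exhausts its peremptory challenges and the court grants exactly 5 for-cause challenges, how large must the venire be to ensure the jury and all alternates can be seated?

43

Seats to fill: 12 + 2 alternates = 14.
Peremptories — Commonwealth: 9 + 1×2 = 11; Defense: 9 + 1×2 + 2 = 13; total 24.
For-cause removals: 5.
Minimum venire: 14 + 24 + 5 = 43.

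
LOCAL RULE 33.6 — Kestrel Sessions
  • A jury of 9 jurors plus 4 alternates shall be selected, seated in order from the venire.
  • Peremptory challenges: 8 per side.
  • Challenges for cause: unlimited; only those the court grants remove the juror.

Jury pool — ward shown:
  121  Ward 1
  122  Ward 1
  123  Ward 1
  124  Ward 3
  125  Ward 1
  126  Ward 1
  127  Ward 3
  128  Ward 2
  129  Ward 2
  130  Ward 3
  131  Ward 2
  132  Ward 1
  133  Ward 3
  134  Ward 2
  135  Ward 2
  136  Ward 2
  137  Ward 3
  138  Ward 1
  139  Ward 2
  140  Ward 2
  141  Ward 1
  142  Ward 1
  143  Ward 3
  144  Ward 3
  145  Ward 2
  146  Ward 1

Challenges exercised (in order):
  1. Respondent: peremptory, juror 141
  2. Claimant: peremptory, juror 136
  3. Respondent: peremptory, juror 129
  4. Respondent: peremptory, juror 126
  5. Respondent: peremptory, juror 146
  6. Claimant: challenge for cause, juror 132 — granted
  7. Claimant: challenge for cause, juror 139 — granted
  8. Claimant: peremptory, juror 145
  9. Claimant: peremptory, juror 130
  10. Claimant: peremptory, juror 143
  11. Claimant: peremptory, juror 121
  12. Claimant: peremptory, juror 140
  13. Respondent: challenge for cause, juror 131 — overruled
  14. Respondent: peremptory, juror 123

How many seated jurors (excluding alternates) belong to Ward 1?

2

Removed: #121, #123, #126, #129, #130, #132, #136, #139, #140, #141, #143, #145, #146.
Seated jurors 1–9: #122, #124, #125, #127, #128, #131, #133, #134, #135 (alternates #137, #138, #142, #144 not counted).
Of those, in Ward 1: #122, #125 → 2.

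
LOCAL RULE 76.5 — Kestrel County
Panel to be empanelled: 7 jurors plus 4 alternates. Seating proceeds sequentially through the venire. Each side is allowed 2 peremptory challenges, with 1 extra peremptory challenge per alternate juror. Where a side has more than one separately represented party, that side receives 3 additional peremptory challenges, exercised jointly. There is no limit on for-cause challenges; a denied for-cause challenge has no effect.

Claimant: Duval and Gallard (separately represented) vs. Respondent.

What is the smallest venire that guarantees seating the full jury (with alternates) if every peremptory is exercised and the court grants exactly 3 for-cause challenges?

Seats to fill: 7 + 4 alternates = 11.
Peremptories — Claimant: 2 + 1×4 + 3 = 9; Respondent: 2 + 1×4 = 6; total 15.
For-cause removals: 3.
Minimum venire: 11 + 15 + 3 = 29.

29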